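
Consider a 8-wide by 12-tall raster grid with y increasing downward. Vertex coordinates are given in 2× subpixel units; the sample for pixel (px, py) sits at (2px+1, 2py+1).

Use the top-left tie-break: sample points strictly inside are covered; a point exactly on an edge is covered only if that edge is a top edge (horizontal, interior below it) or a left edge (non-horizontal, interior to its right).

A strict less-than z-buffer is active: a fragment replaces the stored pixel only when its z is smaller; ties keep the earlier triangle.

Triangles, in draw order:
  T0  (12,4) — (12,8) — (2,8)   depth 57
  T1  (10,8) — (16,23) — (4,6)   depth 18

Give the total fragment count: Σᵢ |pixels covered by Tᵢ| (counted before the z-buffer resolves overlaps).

T0:
  2·area = 40
  edge (12, 4)→(12, 8): d=(0,4) right/bottom  bias=-1
  edge (12, 8)→(2, 8): d=(-10,0) right/bottom  bias=-1
  edge (2, 8)→(12, 4): d=(10,-4) top-left  bias=+0
    (5,2)@(11, 5): e=[4,30,6] → █
    (6,2)@(13, 5): e=[-4,30,14] → ·
    (2,3)@(5, 7): e=[28,10,2] → █
    (3,3)@(7, 7): e=[20,10,10] → █
    (4,3)@(9, 7): e=[12,10,18] → █
    (6,3)@(13, 7): e=[-4,10,34] → ·
    (2,4)@(5, 9): e=[28,-10,22] → ·
    (3,4)@(7, 9): e=[20,-10,30] → ·
    (4,4)@(9, 9): e=[12,-10,38] → ·
    (5,4)@(11, 9): e=[4,-10,46] → ·
  covered (5 px):
    · · · · · · · ·
    · · · · · · · ·
    · · · · · █ · ·
    · · █ █ █ █ · ·
    · · · · · · · ·
    · · · · · · · ·
    · · · · · · · ·
    · · · · · · · ·
    · · · · · · · ·
    · · · · · · · ·
    · · · · · · · ·
    · · · · · · · ·
T1:
  2·area = 78
  edge (10, 8)→(16, 23): d=(6,15) right/bottom  bias=-1
  edge (16, 23)→(4, 6): d=(-12,-17) top-left  bias=+0
  edge (4, 6)→(10, 8): d=(6,2) right/bottom  bias=-1
    (0,2)@(1, 5): e=[117,-39,0] → ·  [on edge]
    (2,3)@(5, 7): e=[69,5,4] → █
    (3,3)@(7, 7): e=[39,39,0] → ·  [on edge]
    (2,4)@(5, 9): e=[81,-19,16] → ·
    (3,4)@(7, 9): e=[51,15,12] → █
    (4,4)@(9, 9): e=[21,49,8] → █
    (5,4)@(11, 9): e=[-9,83,4] → ·
    (6,4)@(13, 9): e=[-39,117,0] → ·  [on edge]
    (3,5)@(7, 11): e=[63,-9,24] → ·
    (4,5)@(9, 11): e=[33,25,20] → █
    (5,5)@(11, 11): e=[3,59,16] → █
    (6,5)@(13, 11): e=[-27,93,12] → ·
  covered (10 px):
    · · · · · · · ·
    · · · · · · · ·
    · · · · · · · ·
    · · █ · · · · ·
    · · · █ █ · · ·
    · · · · █ █ · ·
    · · · · █ █ · ·
    · · · · · █ · ·
    · · · · · · █ ·
    · · · · · · · ·
    · · · · · · · █
    · · · · · · · ·

Result: 15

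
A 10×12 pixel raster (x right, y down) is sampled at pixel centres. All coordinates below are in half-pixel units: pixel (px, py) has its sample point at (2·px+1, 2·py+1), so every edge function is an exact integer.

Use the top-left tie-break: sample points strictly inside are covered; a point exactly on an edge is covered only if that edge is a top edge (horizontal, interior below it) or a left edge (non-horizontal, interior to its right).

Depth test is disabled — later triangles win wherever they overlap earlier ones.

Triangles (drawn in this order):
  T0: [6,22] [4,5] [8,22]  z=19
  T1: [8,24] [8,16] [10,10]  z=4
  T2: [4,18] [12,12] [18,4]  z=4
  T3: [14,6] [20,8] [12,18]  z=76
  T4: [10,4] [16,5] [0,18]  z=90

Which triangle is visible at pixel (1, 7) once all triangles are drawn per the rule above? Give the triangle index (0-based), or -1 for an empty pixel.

T0:
  2·area = 34
  edge (6, 22)→(4, 5): d=(-2,-17) top-left  bias=+0
  edge (4, 5)→(8, 22): d=(4,17) right/bottom  bias=-1
  edge (8, 22)→(6, 22): d=(-2,0) right/bottom  bias=-1
    (2,5)@(5, 11): e=[5,7,22] → █
    (3,5)@(7, 11): e=[39,-27,22] → ·
    (2,6)@(5, 13): e=[1,15,18] → █
    (3,6)@(7, 13): e=[35,-19,18] → ·
    (2,7)@(5, 15): e=[-3,23,14] → ·
    (3,9)@(7, 19): e=[23,5,6] → █
    (4,9)@(9, 19): e=[57,-29,6] → ·
    (3,10)@(7, 21): e=[19,13,2] → █
    (4,10)@(9, 21): e=[53,-21,2] → ·
    (3,11)@(7, 23): e=[15,21,-2] → ·
  covered (4 px):
    · · · · · · · · · ·
    · · · · · · · · · ·
    · · · · · · · · · ·
    · · · · · · · · · ·
    · · · · · · · · · ·
    · · █ · · · · · · ·
    · · █ · · · · · · ·
    · · · · · · · · · ·
    · · · · · · · · · ·
    · · · █ · · · · · ·
    · · · █ · · · · · ·
    · · · · · · · · · ·
T1:
  2·area = 16
  edge (8, 24)→(8, 16): d=(0,-8) top-left  bias=+0
  edge (8, 16)→(10, 10): d=(2,-6) top-left  bias=+0
  edge (10, 10)→(8, 24): d=(-2,14) right/bottom  bias=-1
    (6,0)@(13, 1): e=[40,0,-24] → ·  [on edge]
    (5,1)@(11, 3): e=[24,-8,0] → ·  [on edge]
    (5,3)@(11, 7): e=[24,0,-8] → ·  [on edge]
    (4,6)@(9, 13): e=[8,0,8] → █  [on edge]
    (5,6)@(11, 13): e=[24,12,-20] → ·
    (4,7)@(9, 15): e=[8,4,4] → █
    (5,7)@(11, 15): e=[24,16,-24] → ·
    (4,8)@(9, 17): e=[8,8,0] → ·  [on edge]
    (3,9)@(7, 19): e=[-8,0,24] → ·  [on edge]
  covered (2 px):
    · · · · · · · · · ·
    · · · · · · · · · ·
    · · · · · · · · · ·
    · · · · · · · · · ·
    · · · · · · · · · ·
    · · · · · · · · · ·
    · · · · █ · · · · ·
    · · · · █ · · · · ·
    · · · · · · · · · ·
    · · · · · · · · · ·
    · · · · · · · · · ·
    · · · · · · · · · ·
T2:
  2·area = 28  (B↔C swapped to make it positive)
  edge (4, 18)→(18, 4): d=(14,-14) top-left  bias=+0
  edge (18, 4)→(12, 12): d=(-6,8) right/bottom  bias=-1
  edge (12, 12)→(4, 18): d=(-8,6) right/bottom  bias=-1
    (9,1)@(19, 3): e=[0,-2,30] → ·  [on edge]
    (8,2)@(17, 5): e=[0,2,26] → █  [on edge]
    (9,2)@(19, 5): e=[28,-14,14] → ·
    (7,3)@(15, 7): e=[0,6,22] → █  [on edge]
    (8,3)@(17, 7): e=[28,-10,10] → ·
    (6,4)@(13, 9): e=[0,10,18] → █  [on edge]
    (7,4)@(15, 9): e=[28,-6,6] → ·
    (5,5)@(11, 11): e=[0,14,14] → █  [on edge]
    (6,5)@(13, 11): e=[28,-2,2] → ·
    (4,6)@(9, 13): e=[0,18,10] → █  [on edge]
    (5,6)@(11, 13): e=[28,2,-2] → ·
    (3,7)@(7, 15): e=[0,22,6] → █  [on edge]
    (2,8)@(5, 17): e=[0,26,2] → █  [on edge]
    (1,9)@(3, 19): e=[0,30,-2] → ·  [on edge]
    (0,10)@(1, 21): e=[0,34,-6] → ·  [on edge]
  covered (7 px):
    · · · · · · · · · ·
    · · · · · · · · · ·
    · · · · · · · · █ ·
    · · · · · · · █ · ·
    · · · · · · █ · · ·
    · · · · · █ · · · ·
    · · · · █ · · · · ·
    · · · █ · · · · · ·
    · · █ · · · · · · ·
    · · · · · · · · · ·
    · · · · · · · · · ·
    · · · · · · · · · ·
T3:
  2·area = 76
  edge (14, 6)→(20, 8): d=(6,2) right/bottom  bias=-1
  edge (20, 8)→(12, 18): d=(-8,10) right/bottom  bias=-1
  edge (12, 18)→(14, 6): d=(2,-12) top-left  bias=+0
    (2,1)@(5, 3): e=[0,190,-114] → ·  [on edge]
    (5,2)@(11, 5): e=[0,114,-38] → ·  [on edge]
    (7,3)@(15, 7): e=[4,58,14] → █
    (8,3)@(17, 7): e=[0,38,38] → ·  [on edge]
    (7,4)@(15, 9): e=[16,42,18] → █
    (8,4)@(17, 9): e=[12,22,42] → █
    (9,4)@(19, 9): e=[8,2,66] → █
    (7,5)@(15, 11): e=[28,26,22] → █
    (9,5)@(19, 11): e=[20,-14,70] → ·
    (6,6)@(13, 13): e=[44,30,2] → █
    (8,6)@(17, 13): e=[36,-10,50] → ·
    (6,7)@(13, 15): e=[56,14,6] → █
  covered (9 px):
    · · · · · · · · · ·
    · · · · · · · · · ·
    · · · · · · · · · ·
    · · · · · · · █ · ·
    · · · · · · · █ █ █
    · · · · · · · █ █ ·
    · · · · · · █ █ · ·
    · · · · · · █ · · ·
    · · · · · · · · · ·
    · · · · · · · · · ·
    · · · · · · · · · ·
    · · · · · · · · · ·
T4:
  2·area = 94
  edge (10, 4)→(16, 5): d=(6,1) right/bottom  bias=-1
  edge (16, 5)→(0, 18): d=(-16,13) right/bottom  bias=-1
  edge (0, 18)→(10, 4): d=(10,-14) top-left  bias=+0
    (5,2)@(11, 5): e=[5,65,24] → █
    (6,2)@(13, 5): e=[3,39,52] → █
    (7,2)@(15, 5): e=[1,13,80] → █
    (8,2)@(17, 5): e=[-1,-13,108] → ·
    (4,3)@(9, 7): e=[19,59,16] → █
    (7,3)@(15, 7): e=[13,-19,100] → ·
    (3,4)@(7, 9): e=[33,53,8] → █
    (6,4)@(13, 9): e=[27,-25,92] → ·
    (2,5)@(5, 11): e=[47,47,0] → █  [on edge]
    (4,5)@(9, 11): e=[43,-5,56] → ·
    (5,5)@(11, 11): e=[41,-31,84] → ·
    (2,6)@(5, 13): e=[59,15,20] → █
  covered (14 px):
    · · · · · · · · · ·
    · · · · · · · · · ·
    · · · · · █ █ █ · ·
    · · · · █ █ █ · · ·
    · · · █ █ █ · · · ·
    · · █ █ · · · · · ·
    · · █ · · · · · · ·
    · █ · · · · · · · ·
    █ · · · · · · · · ·
    · · · · · · · · · ·
    · · · · · · · · · ·
    · · · · · · · · · ·

Z-buffer (winner per pixel, '.' = empty):
  . . . . . . . . . .
  . . . . . . . . . .
  . . . . . 4 4 4 2 .
  . . . . 4 4 4 3 . .
  . . . 4 4 4 2 3 3 3
  . . 4 4 . 2 . 3 3 .
  . . 4 . 2 . 3 3 . .
  . 4 . 2 1 . 3 . . .
  4 . 2 . . . . . . .
  . . . 0 . . . . . .
  . . . 0 . . . . . .
  . . . . . . . . . .

Final: 4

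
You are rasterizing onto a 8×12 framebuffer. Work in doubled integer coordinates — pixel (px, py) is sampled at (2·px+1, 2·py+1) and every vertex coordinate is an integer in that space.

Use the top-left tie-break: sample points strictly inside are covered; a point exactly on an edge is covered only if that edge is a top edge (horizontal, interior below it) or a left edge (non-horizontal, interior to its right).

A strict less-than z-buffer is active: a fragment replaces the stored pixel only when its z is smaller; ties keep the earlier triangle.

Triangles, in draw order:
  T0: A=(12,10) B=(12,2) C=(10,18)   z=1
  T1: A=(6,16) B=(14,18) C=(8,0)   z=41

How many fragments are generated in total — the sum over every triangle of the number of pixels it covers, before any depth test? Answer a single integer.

T0:
  2·area = 16  (B↔C swapped to make it positive)
  edge (12, 10)→(10, 18): d=(-2,8) right/bottom  bias=-1
  edge (10, 18)→(12, 2): d=(2,-16) top-left  bias=+0
  edge (12, 2)→(12, 10): d=(0,8) right/bottom  bias=-1
    (5,5)@(11, 11): e=[6,2,8] → X
    (6,5)@(13, 11): e=[-10,34,-8] → .
    (5,6)@(11, 13): e=[2,6,8] → X
    (6,6)@(13, 13): e=[-14,38,-8] → .
    (5,7)@(11, 15): e=[-2,10,8] → .
  covered (2 px):
    . . . . . . . .
    . . . . . . . .
    . . . . . . . .
    . . . . . . . .
    . . . . . . . .
    . . . . . X . .
    . . . . . X . .
    . . . . . . . .
    . . . . . . . .
    . . . . . . . .
    . . . . . . . .
    . . . . . . . .
T1:
  2·area = 132  (B↔C swapped to make it positive)
  edge (6, 16)→(8, 0): d=(2,-16) top-left  bias=+0
  edge (8, 0)→(14, 18): d=(6,18) right/bottom  bias=-1
  edge (14, 18)→(6, 16): d=(-8,-2) top-left  bias=+0
    (4,1)@(9, 3): e=[22,0,110] → .  [on edge]
    (4,2)@(9, 5): e=[26,12,94] → X
    (5,2)@(11, 5): e=[58,-24,98] → .
    (4,3)@(9, 7): e=[30,24,78] → X
    (5,3)@(11, 7): e=[62,-12,82] → .
    (3,4)@(7, 9): e=[2,72,58] → X
    (5,4)@(11, 9): e=[66,0,66] → .  [on edge]
    (3,5)@(7, 11): e=[6,84,42] → X
    (5,5)@(11, 11): e=[70,12,50] → X
    (6,5)@(13, 11): e=[102,-24,54] → .
    (3,6)@(7, 13): e=[10,96,26] → X
    (6,6)@(13, 13): e=[106,-12,38] → .
    (6,7)@(13, 15): e=[110,0,22] → .  [on edge]
    (7,10)@(15, 21): e=[154,0,-22] → .  [on edge]
  covered (15 px):
    . . . . . . . .
    . . . . . . . .
    . . . . X . . .
    . . . . X . . .
    . . . X X . . .
    . . . X X X . .
    . . . X X X . .
    . . . X X X . .
    . . . . . X X .
    . . . . . . . .
    . . . . . . . .
    . . . . . . . .

Result: 17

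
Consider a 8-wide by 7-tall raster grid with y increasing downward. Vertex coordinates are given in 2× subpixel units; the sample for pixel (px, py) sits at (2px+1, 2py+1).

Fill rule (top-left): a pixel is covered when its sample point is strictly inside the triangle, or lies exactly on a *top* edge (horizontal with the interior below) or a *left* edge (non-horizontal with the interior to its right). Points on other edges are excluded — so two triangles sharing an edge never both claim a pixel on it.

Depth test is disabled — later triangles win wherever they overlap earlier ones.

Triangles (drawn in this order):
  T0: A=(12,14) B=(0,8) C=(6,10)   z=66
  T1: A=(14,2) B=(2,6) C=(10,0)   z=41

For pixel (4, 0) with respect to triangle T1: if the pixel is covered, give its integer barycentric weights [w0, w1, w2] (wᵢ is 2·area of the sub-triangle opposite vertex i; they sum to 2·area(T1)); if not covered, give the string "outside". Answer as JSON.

T0:
  2·area = 12
  edge (12, 14)→(0, 8): d=(-12,-6) top-left  bias=+0
  edge (0, 8)→(6, 10): d=(6,2) right/bottom  bias=-1
  edge (6, 10)→(12, 14): d=(6,4) right/bottom  bias=-1
    (1,4)@(3, 9): e=[6,0,6] → ·  [on edge]
    (3,5)@(7, 11): e=[6,4,2] → █
    (4,5)@(9, 11): e=[18,0,-6] → ·  [on edge]
    (3,6)@(7, 13): e=[-18,16,14] → ·
    (7,6)@(15, 13): e=[30,0,-18] → ·  [on edge]
  covered (1 px):
    · · · · · · · ·
    · · · · · · · ·
    · · · · · · · ·
    · · · · · · · ·
    · · · · · · · ·
    · · · █ · · · ·
    · · · · · · · ·
T1:
  2·area = 40
  edge (14, 2)→(2, 6): d=(-12,4) right/bottom  bias=-1
  edge (2, 6)→(10, 0): d=(8,-6) top-left  bias=+0
  edge (10, 0)→(14, 2): d=(4,2) right/bottom  bias=-1
    (4,0)@(9, 1): e=[32,2,6] → █
    (5,0)@(11, 1): e=[24,14,2] → █
    (6,0)@(13, 1): e=[16,26,-2] → ·
    (3,1)@(7, 3): e=[16,6,18] → █
    (5,1)@(11, 3): e=[0,30,10] → ·  [on edge]
    (2,2)@(5, 5): e=[0,10,30] → ·  [on edge]
    (3,2)@(7, 5): e=[-8,22,26] → ·
    (4,2)@(9, 5): e=[-16,34,22] → ·
  covered (4 px):
    · · · · █ █ · ·
    · · · █ █ · · ·
    · · · · · · · ·
    · · · · · · · ·
    · · · · · · · ·
    · · · · · · · ·
    · · · · · · · ·

Answer: [2,6,32]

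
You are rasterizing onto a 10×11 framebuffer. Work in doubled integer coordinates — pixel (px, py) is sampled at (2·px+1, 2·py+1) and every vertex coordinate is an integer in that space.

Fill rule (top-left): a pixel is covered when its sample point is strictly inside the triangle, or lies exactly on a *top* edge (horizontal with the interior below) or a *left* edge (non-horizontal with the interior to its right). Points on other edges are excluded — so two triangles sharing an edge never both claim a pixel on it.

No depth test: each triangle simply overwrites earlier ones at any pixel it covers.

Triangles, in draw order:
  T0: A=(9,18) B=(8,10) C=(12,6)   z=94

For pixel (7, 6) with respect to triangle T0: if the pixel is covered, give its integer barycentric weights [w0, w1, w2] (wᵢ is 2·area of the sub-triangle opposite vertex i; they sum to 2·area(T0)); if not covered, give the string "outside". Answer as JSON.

T0:
  2·area = 36
  edge (9, 18)→(8, 10): d=(-1,-8) top-left  bias=+0
  edge (8, 10)→(12, 6): d=(4,-4) top-left  bias=+0
  edge (12, 6)→(9, 18): d=(-3,12) right/bottom  bias=-1
    (8,0)@(17, 1): e=[81,0,-45] → .  [on edge]
    (7,1)@(15, 3): e=[63,0,-27] → .  [on edge]
    (6,2)@(13, 5): e=[45,0,-9] → .  [on edge]
    (5,3)@(11, 7): e=[27,0,9] → X  [on edge]
    (6,3)@(13, 7): e=[43,8,-15] → .
    (4,4)@(9, 9): e=[9,0,27] → X  [on edge]
    (6,4)@(13, 9): e=[41,16,-21] → .
    (3,5)@(7, 11): e=[-9,0,45] → .  [on edge]
    (4,5)@(9, 11): e=[7,8,21] → X
    (5,5)@(11, 11): e=[23,16,-3] → .
    (2,6)@(5, 13): e=[-27,0,63] → .  [on edge]
    (4,6)@(9, 13): e=[5,16,15] → X
    (1,7)@(3, 15): e=[-45,0,81] → .  [on edge]
    (0,8)@(1, 17): e=[-63,0,99] → .  [on edge]
  covered (7 px):
    . . . . . . . . . .
    . . . . . . . . . .
    . . . . . . . . . .
    . . . . . X . . . .
    . . . . X X . . . .
    . . . . X . . . . .
    . . . . X . . . . .
    . . . . X . . . . .
    . . . . X . . . . .
    . . . . . . . . . .
    . . . . . . . . . .

Result: "outside"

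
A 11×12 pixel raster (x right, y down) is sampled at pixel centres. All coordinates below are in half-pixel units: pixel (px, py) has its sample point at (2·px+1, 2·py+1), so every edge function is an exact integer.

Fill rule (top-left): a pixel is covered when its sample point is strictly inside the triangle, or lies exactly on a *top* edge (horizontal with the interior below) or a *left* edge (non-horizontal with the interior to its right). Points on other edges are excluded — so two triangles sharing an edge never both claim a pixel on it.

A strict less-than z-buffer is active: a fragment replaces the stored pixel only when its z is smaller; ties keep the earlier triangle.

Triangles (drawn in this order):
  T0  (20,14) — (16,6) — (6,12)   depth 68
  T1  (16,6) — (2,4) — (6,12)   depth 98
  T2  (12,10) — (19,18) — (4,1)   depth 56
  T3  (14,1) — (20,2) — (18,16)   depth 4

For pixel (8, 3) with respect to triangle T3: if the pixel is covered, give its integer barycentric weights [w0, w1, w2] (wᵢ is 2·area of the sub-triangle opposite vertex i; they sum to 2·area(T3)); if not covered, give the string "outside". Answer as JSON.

T0:
  2·area = 104  (B↔C swapped to make it positive)
  edge (20, 14)→(6, 12): d=(-14,-2) top-left  bias=+0
  edge (6, 12)→(16, 6): d=(10,-6) top-left  bias=+0
  edge (16, 6)→(20, 14): d=(4,8) right/bottom  bias=-1
    (10,1)@(21, 3): e=[156,0,-52] → ·  [on edge]
    (7,3)@(15, 7): e=[88,4,12] → █
    (8,3)@(17, 7): e=[92,16,-4] → ·
    (5,4)@(11, 9): e=[52,0,52] → █  [on edge]
    (6,4)@(13, 9): e=[56,12,36] → █
    (8,4)@(17, 9): e=[64,36,4] → █
    (9,4)@(19, 9): e=[68,48,-12] → ·
    (4,5)@(9, 11): e=[20,8,76] → █
    (9,5)@(19, 11): e=[40,68,-4] → ·
    (4,6)@(9, 13): e=[-8,28,84] → ·
    (5,6)@(11, 13): e=[-4,40,68] → ·
    (6,6)@(13, 13): e=[0,52,52] → █  [on edge]
    (0,7)@(1, 15): e=[-52,0,156] → ·  [on edge]
  covered (14 px):
    · · · · · · · · · · ·
    · · · · · · · · · · ·
    · · · · · · · · · · ·
    · · · · · · · █ · · ·
    · · · · · █ █ █ █ · ·
    · · · · █ █ █ █ █ · ·
    · · · · · · █ █ █ █ ·
    · · · · · · · · · · ·
    · · · · · · · · · · ·
    · · · · · · · · · · ·
    · · · · · · · · · · ·
    · · · · · · · · · · ·
T1:
  2·area = 104  (B↔C swapped to make it positive)
  edge (16, 6)→(6, 12): d=(-10,6) right/bottom  bias=-1
  edge (6, 12)→(2, 4): d=(-4,-8) top-left  bias=+0
  edge (2, 4)→(16, 6): d=(14,2) right/bottom  bias=-1
    (10,1)@(21, 3): e=[0,156,-52] → ·  [on edge]
    (1,2)@(3, 5): e=[88,4,12] → █
    (2,2)@(5, 5): e=[76,20,8] → █
    (3,2)@(7, 5): e=[64,36,4] → █
    (4,2)@(9, 5): e=[52,52,0] → ·  [on edge]
    (1,3)@(3, 7): e=[68,-4,40] → ·
    (2,3)@(5, 7): e=[56,12,36] → █
    (4,3)@(9, 7): e=[32,44,28] → █
    (5,3)@(11, 7): e=[20,60,24] → █
    (6,3)@(13, 7): e=[8,76,20] → █
    (7,3)@(15, 7): e=[-4,92,16] → ·
    (2,4)@(5, 9): e=[36,4,64] → █
    (5,4)@(11, 9): e=[0,52,52] → ·  [on edge]
    (0,7)@(1, 15): e=[0,-52,156] → ·  [on edge]
  covered (12 px):
    · · · · · · · · · · ·
    · · · · · · · · · · ·
    · █ █ █ · · · · · · ·
    · · █ █ █ █ █ · · · ·
    · · █ █ █ · · · · · ·
    · · · █ · · · · · · ·
    · · · · · · · · · · ·
    · · · · · · · · · · ·
    · · · · · · · · · · ·
    · · · · · · · · · · ·
    · · · · · · · · · · ·
    · · · · · · · · · · ·
T2:
  2·area = 1
  edge (12, 10)→(19, 18): d=(7,8) right/bottom  bias=-1
  edge (19, 18)→(4, 1): d=(-15,-17) top-left  bias=+0
  edge (4, 1)→(12, 10): d=(8,9) right/bottom  bias=-1
  covered (0 px):
    · · · · · · · · · · ·
    · · · · · · · · · · ·
    · · · · · · · · · · ·
    · · · · · · · · · · ·
    · · · · · · · · · · ·
    · · · · · · · · · · ·
    · · · · · · · · · · ·
    · · · · · · · · · · ·
    · · · · · · · · · · ·
    · · · · · · · · · · ·
    · · · · · · · · · · ·
    · · · · · · · · · · ·
T3:
  2·area = 86
  edge (14, 1)→(20, 2): d=(6,1) right/bottom  bias=-1
  edge (20, 2)→(18, 16): d=(-2,14) right/bottom  bias=-1
  edge (18, 16)→(14, 1): d=(-4,-15) top-left  bias=+0
    (7,1)@(15, 3): e=[11,68,7] → █
    (8,1)@(17, 3): e=[9,40,37] → █
    (9,1)@(19, 3): e=[7,12,67] → █
    (10,1)@(21, 3): e=[5,-16,97] → ·
    (7,2)@(15, 5): e=[23,64,-1] → ·
    (8,2)@(17, 5): e=[21,36,29] → █
    (10,2)@(21, 5): e=[17,-20,89] → ·
    (8,3)@(17, 7): e=[33,32,21] → █
    (10,3)@(21, 7): e=[29,-24,81] → ·
    (8,4)@(17, 9): e=[45,28,13] → █
    (9,4)@(19, 9): e=[43,0,43] → ·  [on edge]
    (8,5)@(17, 11): e=[57,24,5] → █
    (8,11)@(17, 23): e=[129,0,-43] → ·  [on edge]
  covered (9 px):
    · · · · · · · · · · ·
    · · · · · · · █ █ █ ·
    · · · · · · · · █ █ ·
    · · · · · · · · █ █ ·
    · · · · · · · · █ · ·
    · · · · · · · · █ · ·
    · · · · · · · · · · ·
    · · · · · · · · · · ·
    · · · · · · · · · · ·
    · · · · · · · · · · ·
    · · · · · · · · · · ·
    · · · · · · · · · · ·

Final: [32,21,33]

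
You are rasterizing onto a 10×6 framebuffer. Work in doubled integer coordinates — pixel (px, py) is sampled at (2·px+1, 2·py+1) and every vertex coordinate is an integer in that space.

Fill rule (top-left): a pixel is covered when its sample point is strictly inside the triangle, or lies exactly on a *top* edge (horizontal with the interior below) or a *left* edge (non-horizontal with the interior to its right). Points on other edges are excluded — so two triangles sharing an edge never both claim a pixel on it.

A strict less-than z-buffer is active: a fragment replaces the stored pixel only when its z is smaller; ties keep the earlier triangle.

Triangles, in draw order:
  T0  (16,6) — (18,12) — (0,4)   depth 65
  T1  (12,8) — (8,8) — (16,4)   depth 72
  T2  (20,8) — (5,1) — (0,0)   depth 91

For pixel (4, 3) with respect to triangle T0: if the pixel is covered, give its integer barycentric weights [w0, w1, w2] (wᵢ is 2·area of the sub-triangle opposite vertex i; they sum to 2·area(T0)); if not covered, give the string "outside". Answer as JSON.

T0:
  2·area = 92
  edge (16, 6)→(18, 12): d=(2,6) right/bottom  bias=-1
  edge (18, 12)→(0, 4): d=(-18,-8) top-left  bias=+0
  edge (0, 4)→(16, 6): d=(16,2) right/bottom  bias=-1
    (7,1)@(15, 3): e=[0,138,-46] → ·  [on edge]
    (1,2)@(3, 5): e=[76,6,10] → █
    (2,2)@(5, 5): e=[64,22,6] → █
    (3,2)@(7, 5): e=[52,38,2] → █
    (4,2)@(9, 5): e=[40,54,-2] → ·
    (1,3)@(3, 7): e=[80,-30,42] → ·
    (2,3)@(5, 7): e=[68,-14,38] → ·
    (3,3)@(7, 7): e=[56,2,34] → █
    (4,3)@(9, 7): e=[44,18,30] → █
    (5,3)@(11, 7): e=[32,34,26] → █
    (6,3)@(13, 7): e=[20,50,22] → █
    (7,3)@(15, 7): e=[8,66,18] → █
    (8,4)@(17, 9): e=[0,46,46] → ·  [on edge]
  covered (11 px):
    · · · · · · · · · ·
    · · · · · · · · · ·
    · █ █ █ · · · · · ·
    · · · █ █ █ █ █ · ·
    · · · · · · █ █ · ·
    · · · · · · · · █ ·
T1:
  2·area = 16
  edge (12, 8)→(8, 8): d=(-4,0) right/bottom  bias=-1
  edge (8, 8)→(16, 4): d=(8,-4) top-left  bias=+0
  edge (16, 4)→(12, 8): d=(-4,4) right/bottom  bias=-1
    (9,0)@(19, 1): e=[28,-12,0] → ·  [on edge]
    (8,1)@(17, 3): e=[20,-4,0] → ·  [on edge]
    (7,2)@(15, 5): e=[12,4,0] → ·  [on edge]
    (5,3)@(11, 7): e=[4,4,8] → █
    (6,3)@(13, 7): e=[4,12,0] → ·  [on edge]
    (5,4)@(11, 9): e=[-4,20,0] → ·  [on edge]
    (4,5)@(9, 11): e=[-12,28,0] → ·  [on edge]
  covered (1 px):
    · · · · · · · · · ·
    · · · · · · · · · ·
    · · · · · · · · · ·
    · · · · · █ · · · ·
    · · · · · · · · · ·
    · · · · · · · · · ·
T2:
  2·area = 20  (B↔C swapped to make it positive)
  edge (20, 8)→(0, 0): d=(-20,-8) top-left  bias=+0
  edge (0, 0)→(5, 1): d=(5,1) right/bottom  bias=-1
  edge (5, 1)→(20, 8): d=(15,7) right/bottom  bias=-1
    (1,0)@(3, 1): e=[4,2,14] → █
    (2,0)@(5, 1): e=[20,0,0] → ·  [on edge]
    (1,1)@(3, 3): e=[-36,12,44] → ·
    (4,1)@(9, 3): e=[12,6,2] → █
    (5,1)@(11, 3): e=[28,4,-12] → ·
    (7,1)@(15, 3): e=[60,0,-40] → ·  [on edge]
    (4,2)@(9, 5): e=[-28,16,32] → ·
    (6,2)@(13, 5): e=[4,12,4] → █
    (7,2)@(15, 5): e=[20,10,-10] → ·
    (6,3)@(13, 7): e=[-36,22,34] → ·
  covered (3 px):
    · █ · · · · · · · ·
    · · · · █ · · · · ·
    · · · · · · █ · · ·
    · · · · · · · · · ·
    · · · · · · · · · ·
    · · · · · · · · · ·

Result: [18,30,44]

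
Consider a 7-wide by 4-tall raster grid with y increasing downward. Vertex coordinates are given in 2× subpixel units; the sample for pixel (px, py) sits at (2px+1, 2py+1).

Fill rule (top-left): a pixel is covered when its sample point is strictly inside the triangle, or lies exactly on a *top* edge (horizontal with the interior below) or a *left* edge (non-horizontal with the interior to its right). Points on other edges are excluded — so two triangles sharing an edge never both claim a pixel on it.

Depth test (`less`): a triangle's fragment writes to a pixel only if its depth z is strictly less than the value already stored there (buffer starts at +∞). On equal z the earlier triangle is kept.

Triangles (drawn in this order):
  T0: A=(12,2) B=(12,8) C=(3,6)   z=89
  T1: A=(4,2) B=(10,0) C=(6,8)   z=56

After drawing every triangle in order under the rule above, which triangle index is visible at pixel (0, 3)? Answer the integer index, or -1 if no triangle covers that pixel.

T0:
  2·area = 54
  edge (12, 2)→(12, 8): d=(0,6) right/bottom  bias=-1
  edge (12, 8)→(3, 6): d=(-9,-2) top-left  bias=+0
  edge (3, 6)→(12, 2): d=(9,-4) top-left  bias=+0
    (5,1)@(11, 3): e=[6,43,5] → █
    (6,1)@(13, 3): e=[-6,47,13] → ·
    (3,2)@(7, 5): e=[30,17,7] → █
    (4,2)@(9, 5): e=[18,21,15] → █
    (6,2)@(13, 5): e=[-6,29,31] → ·
    (3,3)@(7, 7): e=[30,-1,25] → ·
    (4,3)@(9, 7): e=[18,3,33] → █
    (6,3)@(13, 7): e=[-6,11,49] → ·
  covered (6 px):
    · · · · · · ·
    · · · · · █ ·
    · · · █ █ █ ·
    · · · · █ █ ·
T1:
  2·area = 40
  edge (4, 2)→(10, 0): d=(6,-2) top-left  bias=+0
  edge (10, 0)→(6, 8): d=(-4,8) right/bottom  bias=-1
  edge (6, 8)→(4, 2): d=(-2,-6) top-left  bias=+0
    (3,0)@(7, 1): e=[0,20,20] → █  [on edge]
    (4,0)@(9, 1): e=[4,4,32] → █
    (5,0)@(11, 1): e=[8,-12,44] → ·
    (0,1)@(1, 3): e=[0,60,-20] → ·  [on edge]
    (2,1)@(5, 3): e=[8,28,4] → █
    (4,1)@(9, 3): e=[16,-4,28] → ·
    (2,2)@(5, 5): e=[20,20,0] → █  [on edge]
    (4,2)@(9, 5): e=[28,-12,24] → ·
    (2,3)@(5, 7): e=[32,12,-4] → ·
    (3,3)@(7, 7): e=[36,-4,8] → ·
  covered (6 px):
    · · · █ █ · ·
    · · █ █ · · ·
    · · █ █ · · ·
    · · · · · · ·

Z-buffer (winner per pixel, '.' = empty):
  . . . 1 1 . .
  . . 1 1 . 0 .
  . . 1 1 0 0 .
  . . . . 0 0 .

Final: -1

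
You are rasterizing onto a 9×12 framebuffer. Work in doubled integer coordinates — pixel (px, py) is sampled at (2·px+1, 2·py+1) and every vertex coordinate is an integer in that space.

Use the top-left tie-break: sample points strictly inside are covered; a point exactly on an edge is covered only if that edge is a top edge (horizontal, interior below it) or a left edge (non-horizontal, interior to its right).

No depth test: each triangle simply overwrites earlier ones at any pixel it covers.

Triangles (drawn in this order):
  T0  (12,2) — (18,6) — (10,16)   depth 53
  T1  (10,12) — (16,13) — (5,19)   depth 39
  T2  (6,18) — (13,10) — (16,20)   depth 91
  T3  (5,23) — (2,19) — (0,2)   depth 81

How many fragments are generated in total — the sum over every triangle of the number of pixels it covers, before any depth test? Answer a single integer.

T0:
  2·area = 92
  edge (12, 2)→(18, 6): d=(6,4) right/bottom  bias=-1
  edge (18, 6)→(10, 16): d=(-8,10) right/bottom  bias=-1
  edge (10, 16)→(12, 2): d=(2,-14) top-left  bias=+0
    (6,1)@(13, 3): e=[2,74,16] → X
    (7,1)@(15, 3): e=[-6,54,44] → .
    (6,2)@(13, 5): e=[14,58,20] → X
    (7,2)@(15, 5): e=[6,38,48] → X
    (8,2)@(17, 5): e=[-2,18,76] → .
    (6,3)@(13, 7): e=[26,42,24] → X
    (8,3)@(17, 7): e=[10,2,80] → X
    (5,4)@(11, 9): e=[46,46,0] → X  [on edge]
    (8,4)@(17, 9): e=[22,-14,84] → .
    (5,5)@(11, 11): e=[58,30,4] → X
    (7,5)@(15, 11): e=[42,-10,60] → .
    (5,6)@(11, 13): e=[70,14,8] → X
    (4,11)@(9, 23): e=[138,-46,0] → .  [on edge]
  covered (12 px):
    . . . . . . . . .
    . . . . . . X . .
    . . . . . . X X .
    . . . . . . X X X
    . . . . . X X X .
    . . . . . X X . .
    . . . . . X . . .
    . . . . . . . . .
    . . . . . . . . .
    . . . . . . . . .
    . . . . . . . . .
    . . . . . . . . .
T1:
  2·area = 47
  edge (10, 12)→(16, 13): d=(6,1) right/bottom  bias=-1
  edge (16, 13)→(5, 19): d=(-11,6) right/bottom  bias=-1
  edge (5, 19)→(10, 12): d=(5,-7) top-left  bias=+0
    (7,2)@(15, 5): e=[-47,94,0] → .  [on edge]
    (5,6)@(11, 13): e=[5,30,12] → X
    (6,6)@(13, 13): e=[3,18,26] → X
    (7,6)@(15, 13): e=[1,6,40] → X
    (8,6)@(17, 13): e=[-1,-6,54] → .
    (4,7)@(9, 15): e=[19,20,8] → X
    (6,7)@(13, 15): e=[15,-4,36] → .
    (7,7)@(15, 15): e=[13,-16,50] → .
    (3,8)@(7, 17): e=[33,10,4] → X
    (4,8)@(9, 17): e=[31,-2,18] → .
    (5,8)@(11, 17): e=[29,-14,32] → .
    (2,9)@(5, 19): e=[47,0,0] → .  [on edge]
  covered (6 px):
    . . . . . . . . .
    . . . . . . . . .
    . . . . . . . . .
    . . . . . . . . .
    . . . . . . . . .
    . . . . . . . . .
    . . . . . X X X .
    . . . . X X . . .
    . . . X . . . . .
    . . . . . . . . .
    . . . . . . . . .
    . . . . . . . . .
T2:
  2·area = 94
  edge (6, 18)→(13, 10): d=(7,-8) top-left  bias=+0
  edge (13, 10)→(16, 20): d=(3,10) right/bottom  bias=-1
  edge (16, 20)→(6, 18): d=(-10,-2) top-left  bias=+0
    (6,5)@(13, 11): e=[7,3,84] → X
    (7,5)@(15, 11): e=[23,-17,88] → .
    (5,6)@(11, 13): e=[5,29,60] → X
    (7,6)@(15, 13): e=[37,-11,68] → .
    (4,7)@(9, 15): e=[3,55,36] → X
    (7,7)@(15, 15): e=[51,-5,48] → .
    (0,8)@(1, 17): e=[-47,141,0] → .  [on edge]
    (3,8)@(7, 17): e=[1,81,12] → X
    (7,8)@(15, 17): e=[65,1,28] → X
    (8,8)@(17, 17): e=[81,-19,32] → .
    (3,9)@(7, 19): e=[15,87,-8] → .
    (4,9)@(9, 19): e=[31,67,-4] → .
    (5,9)@(11, 19): e=[47,47,0] → X  [on edge]
  covered (14 px):
    . . . . . . . . .
    . . . . . . . . .
    . . . . . . . . .
    . . . . . . . . .
    . . . . . . . . .
    . . . . . . X . .
    . . . . . X X . .
    . . . . X X X . .
    . . . X X X X X .
    . . . . . X X X .
    . . . . . . . . .
    . . . . . . . . .
T3:
  2·area = 43
  edge (5, 23)→(2, 19): d=(-3,-4) top-left  bias=+0
  edge (2, 19)→(0, 2): d=(-2,-17) top-left  bias=+0
  edge (0, 2)→(5, 23): d=(5,21) right/bottom  bias=-1
    (0,3)@(1, 7): e=[32,7,4] → X
    (1,3)@(3, 7): e=[40,41,-38] → .
    (0,4)@(1, 9): e=[26,3,14] → X
    (1,4)@(3, 9): e=[34,37,-28] → .
    (0,5)@(1, 11): e=[20,-1,24] → .
    (1,7)@(3, 15): e=[16,25,2] → X
    (2,7)@(5, 15): e=[24,59,-40] → .
    (1,8)@(3, 17): e=[10,21,12] → X
    (2,8)@(5, 17): e=[18,55,-30] → .
    (1,9)@(3, 19): e=[4,17,22] → X
    (2,9)@(5, 19): e=[12,51,-20] → .
    (1,10)@(3, 21): e=[-2,13,32] → .
    (2,11)@(5, 23): e=[0,43,0] → .  [on edge]
  covered (5 px):
    . . . . . . . . .
    . . . . . . . . .
    . . . . . . . . .
    X . . . . . . . .
    X . . . . . . . .
    . . . . . . . . .
    . . . . . . . . .
    . X . . . . . . .
    . X . . . . . . .
    . X . . . . . . .
    . . . . . . . . .
    . . . . . . . . .

Answer: 37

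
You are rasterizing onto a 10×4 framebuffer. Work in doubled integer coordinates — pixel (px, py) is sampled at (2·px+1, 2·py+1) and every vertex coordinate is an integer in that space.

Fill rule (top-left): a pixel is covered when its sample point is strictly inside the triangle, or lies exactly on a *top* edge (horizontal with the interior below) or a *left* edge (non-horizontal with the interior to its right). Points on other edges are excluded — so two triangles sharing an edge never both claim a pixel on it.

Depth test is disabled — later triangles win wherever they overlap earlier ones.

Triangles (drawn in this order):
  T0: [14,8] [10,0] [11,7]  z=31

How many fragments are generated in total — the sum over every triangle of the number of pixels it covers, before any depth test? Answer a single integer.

T0:
  2·area = 20  (B↔C swapped to make it positive)
  edge (14, 8)→(11, 7): d=(-3,-1) top-left  bias=+0
  edge (11, 7)→(10, 0): d=(-1,-7) top-left  bias=+0
  edge (10, 0)→(14, 8): d=(4,8) right/bottom  bias=-1
    (5,1)@(11, 3): e=[12,4,4] → X
    (6,1)@(13, 3): e=[14,18,-12] → .
    (2,2)@(5, 5): e=[0,-40,60] → .  [on edge]
    (5,2)@(11, 5): e=[6,2,12] → X
    (6,2)@(13, 5): e=[8,16,-4] → .
    (5,3)@(11, 7): e=[0,0,20] → X  [on edge]
    (6,3)@(13, 7): e=[2,14,4] → X
    (7,3)@(15, 7): e=[4,28,-12] → .
  covered (4 px):
    . . . . . . . . . .
    . . . . . X . . . .
    . . . . . X . . . .
    . . . . . X X . . .

Answer: 4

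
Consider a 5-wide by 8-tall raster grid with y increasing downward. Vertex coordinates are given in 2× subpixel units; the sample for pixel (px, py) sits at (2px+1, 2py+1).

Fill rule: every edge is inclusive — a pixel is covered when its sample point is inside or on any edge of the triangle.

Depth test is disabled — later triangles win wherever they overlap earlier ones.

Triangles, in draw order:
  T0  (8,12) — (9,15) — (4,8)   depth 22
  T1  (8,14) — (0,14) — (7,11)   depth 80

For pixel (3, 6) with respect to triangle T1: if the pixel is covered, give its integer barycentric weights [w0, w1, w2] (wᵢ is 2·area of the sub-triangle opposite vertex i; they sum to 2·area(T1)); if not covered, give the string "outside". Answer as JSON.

T0:
  2·area = 8
  edge (8, 12)→(9, 15): d=(1,3) inclusive
  edge (9, 15)→(4, 8): d=(-5,-7) inclusive
  edge (4, 8)→(8, 12): d=(4,4) inclusive
    (2,1)@(5, 3): e=[0,32,-24] → ·  [on edge]
    (0,2)@(1, 5): e=[14,-6,0] → ·  [on edge]
    (1,3)@(3, 7): e=[10,-2,0] → ·  [on edge]
    (2,4)@(5, 9): e=[6,2,0] → █  [on edge]
    (3,4)@(7, 9): e=[0,16,-8] → ·  [on edge]
    (2,5)@(5, 11): e=[8,-8,8] → ·
    (3,5)@(7, 11): e=[2,6,0] → █  [on edge]
    (4,5)@(9, 11): e=[-4,20,-8] → ·
    (3,6)@(7, 13): e=[4,-4,8] → ·
    (4,6)@(9, 13): e=[-2,10,0] → ·  [on edge]
    (4,7)@(9, 15): e=[0,0,8] → █  [on edge]
  covered (3 px):
    · · · · ·
    · · · · ·
    · · · · ·
    · · · · ·
    · · █ · ·
    · · · █ ·
    · · · · ·
    · · · · █
T1:
  2·area = 24
  edge (8, 14)→(0, 14): d=(-8,0) inclusive
  edge (0, 14)→(7, 11): d=(7,-3) inclusive
  edge (7, 11)→(8, 14): d=(1,3) inclusive
    (2,2)@(5, 5): e=[72,-48,0] → ·  [on edge]
    (3,5)@(7, 11): e=[24,0,0] → █  [on edge]
    (4,5)@(9, 11): e=[24,6,-6] → ·
    (1,6)@(3, 13): e=[8,2,14] → █
    (2,6)@(5, 13): e=[8,8,8] → █
    (4,6)@(9, 13): e=[8,20,-4] → ·
    (1,7)@(3, 15): e=[-8,16,16] → ·
    (2,7)@(5, 15): e=[-8,22,10] → ·
    (3,7)@(7, 15): e=[-8,28,4] → ·
  covered (4 px):
    · · · · ·
    · · · · ·
    · · · · ·
    · · · · ·
    · · · · ·
    · · · █ ·
    · █ █ █ ·
    · · · · ·

Final: [14,2,8]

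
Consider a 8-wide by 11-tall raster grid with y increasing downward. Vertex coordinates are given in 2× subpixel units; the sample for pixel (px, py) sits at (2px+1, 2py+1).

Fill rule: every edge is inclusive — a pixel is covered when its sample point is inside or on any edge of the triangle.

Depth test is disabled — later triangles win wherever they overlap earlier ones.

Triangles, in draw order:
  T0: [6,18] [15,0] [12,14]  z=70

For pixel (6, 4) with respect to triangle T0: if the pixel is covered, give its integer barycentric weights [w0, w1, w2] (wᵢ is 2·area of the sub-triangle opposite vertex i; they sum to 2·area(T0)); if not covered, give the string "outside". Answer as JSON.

T0:
  2·area = 72
  edge (6, 18)→(15, 0): d=(9,-18) inclusive
  edge (15, 0)→(12, 14): d=(-3,14) inclusive
  edge (12, 14)→(6, 18): d=(-6,4) inclusive
    (6,2)@(13, 5): e=[9,13,50] → X
    (7,2)@(15, 5): e=[45,-15,42] → .
    (6,3)@(13, 7): e=[27,7,38] → X
    (7,3)@(15, 7): e=[63,-21,30] → .
    (5,4)@(11, 9): e=[9,29,34] → X
    (7,4)@(15, 9): e=[81,-27,18] → .
    (5,5)@(11, 11): e=[27,23,22] → X
    (6,5)@(13, 11): e=[63,-5,14] → .
    (4,6)@(9, 13): e=[9,45,18] → X
    (6,6)@(13, 13): e=[81,-11,2] → .
    (4,7)@(9, 15): e=[27,39,6] → X
    (5,7)@(11, 15): e=[63,11,-2] → .
  covered (9 px):
    . . . . . . . .
    . . . . . . . .
    . . . . . . X .
    . . . . . . X .
    . . . . . X X .
    . . . . . X . .
    . . . . X X . .
    . . . . X . . .
    . . . X . . . .
    . . . . . . . .
    . . . . . . . .

Final: [1,26,45]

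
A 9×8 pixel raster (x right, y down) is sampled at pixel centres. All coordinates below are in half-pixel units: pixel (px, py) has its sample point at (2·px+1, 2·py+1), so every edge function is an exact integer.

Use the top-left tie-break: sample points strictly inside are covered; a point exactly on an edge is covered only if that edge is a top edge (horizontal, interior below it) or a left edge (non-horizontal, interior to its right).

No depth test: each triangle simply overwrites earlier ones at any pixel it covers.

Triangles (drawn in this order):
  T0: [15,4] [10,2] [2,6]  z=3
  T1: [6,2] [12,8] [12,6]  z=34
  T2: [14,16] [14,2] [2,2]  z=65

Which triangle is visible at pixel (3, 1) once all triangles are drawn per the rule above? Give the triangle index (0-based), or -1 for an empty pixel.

T0:
  2·area = 36  (B↔C swapped to make it positive)
  edge (15, 4)→(2, 6): d=(-13,2) right/bottom  bias=-1
  edge (2, 6)→(10, 2): d=(8,-4) top-left  bias=+0
  edge (10, 2)→(15, 4): d=(5,2) right/bottom  bias=-1
    (4,1)@(9, 3): e=[25,4,7] → X
    (5,1)@(11, 3): e=[21,12,3] → X
    (6,1)@(13, 3): e=[17,20,-1] → .
    (2,2)@(5, 5): e=[7,4,25] → X
    (3,2)@(7, 5): e=[3,12,21] → X
    (4,2)@(9, 5): e=[-1,20,17] → .
    (5,2)@(11, 5): e=[-5,28,13] → .
    (2,3)@(5, 7): e=[-19,20,35] → .
    (3,3)@(7, 7): e=[-23,28,31] → .
  covered (4 px):
    . . . . . . . . .
    . . . . X X . . .
    . . X X . . . . .
    . . . . . . . . .
    . . . . . . . . .
    . . . . . . . . .
    . . . . . . . . .
    . . . . . . . . .
T1:
  2·area = 12  (B↔C swapped to make it positive)
  edge (6, 2)→(12, 6): d=(6,4) right/bottom  bias=-1
  edge (12, 6)→(12, 8): d=(0,2) right/bottom  bias=-1
  edge (12, 8)→(6, 2): d=(-6,-6) top-left  bias=+0
    (2,0)@(5, 1): e=[-2,14,0] → .  [on edge]
    (3,1)@(7, 3): e=[2,10,0] → X  [on edge]
    (4,1)@(9, 3): e=[-6,6,12] → .
    (3,2)@(7, 5): e=[14,10,-12] → .
    (4,2)@(9, 5): e=[6,6,0] → X  [on edge]
    (5,2)@(11, 5): e=[-2,2,12] → .
    (4,3)@(9, 7): e=[18,6,-12] → .
    (5,3)@(11, 7): e=[10,2,0] → X  [on edge]
    (6,3)@(13, 7): e=[2,-2,12] → .
    (5,4)@(11, 9): e=[22,2,-12] → .
    (6,4)@(13, 9): e=[14,-2,0] → .  [on edge]
    (7,5)@(15, 11): e=[18,-6,0] → .  [on edge]
    (8,6)@(17, 13): e=[22,-10,0] → .  [on edge]
  covered (3 px):
    . . . . . . . . .
    . . . X . . . . .
    . . . . X . . . .
    . . . . . X . . .
    . . . . . . . . .
    . . . . . . . . .
    . . . . . . . . .
    . . . . . . . . .
T2:
  2·area = 168  (B↔C swapped to make it positive)
  edge (14, 16)→(2, 2): d=(-12,-14) top-left  bias=+0
  edge (2, 2)→(14, 2): d=(12,0) top-left  bias=+0
  edge (14, 2)→(14, 16): d=(0,14) right/bottom  bias=-1
    (1,1)@(3, 3): e=[2,12,154] → X
    (2,1)@(5, 3): e=[30,12,126] → X
    (3,1)@(7, 3): e=[58,12,98] → X
    (4,1)@(9, 3): e=[86,12,70] → X
    (5,1)@(11, 3): e=[114,12,42] → X
    (6,1)@(13, 3): e=[142,12,14] → X
    (7,1)@(15, 3): e=[170,12,-14] → .
    (1,2)@(3, 5): e=[-22,36,154] → .
    (2,2)@(5, 5): e=[6,36,126] → X
    (7,2)@(15, 5): e=[146,36,-14] → .
    (2,3)@(5, 7): e=[-18,60,126] → .
    (3,3)@(7, 7): e=[10,60,98] → X
  covered (21 px):
    . . . . . . . . .
    . X X X X X X . .
    . . X X X X X . .
    . . . X X X X . .
    . . . . X X X . .
    . . . . . X X . .
    . . . . . . X . .
    . . . . . . . . .

Z-buffer (winner per pixel, '.' = empty):
  . . . . . . . . .
  . 2 2 2 2 2 2 . .
  . . 2 2 2 2 2 . .
  . . . 2 2 2 2 . .
  . . . . 2 2 2 . .
  . . . . . 2 2 . .
  . . . . . . 2 . .
  . . . . . . . . .

Answer: 2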